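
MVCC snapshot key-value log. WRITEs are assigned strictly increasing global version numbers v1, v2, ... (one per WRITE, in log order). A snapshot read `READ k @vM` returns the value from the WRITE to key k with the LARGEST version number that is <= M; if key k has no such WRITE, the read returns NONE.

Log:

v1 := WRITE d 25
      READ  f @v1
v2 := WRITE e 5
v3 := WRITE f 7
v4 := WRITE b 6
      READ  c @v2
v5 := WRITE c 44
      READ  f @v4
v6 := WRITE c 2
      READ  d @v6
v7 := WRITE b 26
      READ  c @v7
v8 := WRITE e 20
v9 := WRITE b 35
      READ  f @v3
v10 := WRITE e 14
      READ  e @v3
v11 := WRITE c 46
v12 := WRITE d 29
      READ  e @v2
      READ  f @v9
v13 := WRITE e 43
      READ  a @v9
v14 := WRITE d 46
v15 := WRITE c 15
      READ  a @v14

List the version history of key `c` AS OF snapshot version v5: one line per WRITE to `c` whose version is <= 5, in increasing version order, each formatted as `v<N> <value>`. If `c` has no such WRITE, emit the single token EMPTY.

Answer: v5 44

Derivation:
Scan writes for key=c with version <= 5:
  v1 WRITE d 25 -> skip
  v2 WRITE e 5 -> skip
  v3 WRITE f 7 -> skip
  v4 WRITE b 6 -> skip
  v5 WRITE c 44 -> keep
  v6 WRITE c 2 -> drop (> snap)
  v7 WRITE b 26 -> skip
  v8 WRITE e 20 -> skip
  v9 WRITE b 35 -> skip
  v10 WRITE e 14 -> skip
  v11 WRITE c 46 -> drop (> snap)
  v12 WRITE d 29 -> skip
  v13 WRITE e 43 -> skip
  v14 WRITE d 46 -> skip
  v15 WRITE c 15 -> drop (> snap)
Collected: [(5, 44)]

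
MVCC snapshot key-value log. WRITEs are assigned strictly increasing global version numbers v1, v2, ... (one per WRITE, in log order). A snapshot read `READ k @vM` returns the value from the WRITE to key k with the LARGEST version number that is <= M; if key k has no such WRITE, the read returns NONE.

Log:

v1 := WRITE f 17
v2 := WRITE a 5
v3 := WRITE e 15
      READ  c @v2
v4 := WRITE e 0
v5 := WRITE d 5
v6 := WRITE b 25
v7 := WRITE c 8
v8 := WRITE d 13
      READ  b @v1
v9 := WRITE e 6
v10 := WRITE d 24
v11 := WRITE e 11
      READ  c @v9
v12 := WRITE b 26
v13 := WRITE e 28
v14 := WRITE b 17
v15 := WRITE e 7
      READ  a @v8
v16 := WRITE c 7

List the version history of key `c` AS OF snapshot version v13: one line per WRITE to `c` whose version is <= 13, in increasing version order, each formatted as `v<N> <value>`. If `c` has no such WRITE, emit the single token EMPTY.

Scan writes for key=c with version <= 13:
  v1 WRITE f 17 -> skip
  v2 WRITE a 5 -> skip
  v3 WRITE e 15 -> skip
  v4 WRITE e 0 -> skip
  v5 WRITE d 5 -> skip
  v6 WRITE b 25 -> skip
  v7 WRITE c 8 -> keep
  v8 WRITE d 13 -> skip
  v9 WRITE e 6 -> skip
  v10 WRITE d 24 -> skip
  v11 WRITE e 11 -> skip
  v12 WRITE b 26 -> skip
  v13 WRITE e 28 -> skip
  v14 WRITE b 17 -> skip
  v15 WRITE e 7 -> skip
  v16 WRITE c 7 -> drop (> snap)
Collected: [(7, 8)]

Answer: v7 8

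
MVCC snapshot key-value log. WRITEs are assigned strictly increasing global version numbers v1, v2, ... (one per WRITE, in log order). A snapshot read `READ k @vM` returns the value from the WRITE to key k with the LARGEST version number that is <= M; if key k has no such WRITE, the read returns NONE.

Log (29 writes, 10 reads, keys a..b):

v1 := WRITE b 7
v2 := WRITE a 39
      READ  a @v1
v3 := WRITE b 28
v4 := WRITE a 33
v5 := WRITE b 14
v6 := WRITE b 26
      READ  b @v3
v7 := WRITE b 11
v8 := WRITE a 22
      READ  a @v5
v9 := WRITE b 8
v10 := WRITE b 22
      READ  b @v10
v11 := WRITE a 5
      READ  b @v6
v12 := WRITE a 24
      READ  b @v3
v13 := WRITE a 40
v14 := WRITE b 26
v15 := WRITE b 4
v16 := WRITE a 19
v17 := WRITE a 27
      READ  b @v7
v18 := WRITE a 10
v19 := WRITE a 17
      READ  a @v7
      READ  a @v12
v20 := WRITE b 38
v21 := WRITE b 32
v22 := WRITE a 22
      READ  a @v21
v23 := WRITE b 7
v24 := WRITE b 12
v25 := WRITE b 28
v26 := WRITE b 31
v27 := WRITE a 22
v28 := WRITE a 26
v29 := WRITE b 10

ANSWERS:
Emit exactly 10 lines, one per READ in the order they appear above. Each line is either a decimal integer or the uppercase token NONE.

Answer: NONE
28
33
22
26
28
11
33
24
17

Derivation:
v1: WRITE b=7  (b history now [(1, 7)])
v2: WRITE a=39  (a history now [(2, 39)])
READ a @v1: history=[(2, 39)] -> no version <= 1 -> NONE
v3: WRITE b=28  (b history now [(1, 7), (3, 28)])
v4: WRITE a=33  (a history now [(2, 39), (4, 33)])
v5: WRITE b=14  (b history now [(1, 7), (3, 28), (5, 14)])
v6: WRITE b=26  (b history now [(1, 7), (3, 28), (5, 14), (6, 26)])
READ b @v3: history=[(1, 7), (3, 28), (5, 14), (6, 26)] -> pick v3 -> 28
v7: WRITE b=11  (b history now [(1, 7), (3, 28), (5, 14), (6, 26), (7, 11)])
v8: WRITE a=22  (a history now [(2, 39), (4, 33), (8, 22)])
READ a @v5: history=[(2, 39), (4, 33), (8, 22)] -> pick v4 -> 33
v9: WRITE b=8  (b history now [(1, 7), (3, 28), (5, 14), (6, 26), (7, 11), (9, 8)])
v10: WRITE b=22  (b history now [(1, 7), (3, 28), (5, 14), (6, 26), (7, 11), (9, 8), (10, 22)])
READ b @v10: history=[(1, 7), (3, 28), (5, 14), (6, 26), (7, 11), (9, 8), (10, 22)] -> pick v10 -> 22
v11: WRITE a=5  (a history now [(2, 39), (4, 33), (8, 22), (11, 5)])
READ b @v6: history=[(1, 7), (3, 28), (5, 14), (6, 26), (7, 11), (9, 8), (10, 22)] -> pick v6 -> 26
v12: WRITE a=24  (a history now [(2, 39), (4, 33), (8, 22), (11, 5), (12, 24)])
READ b @v3: history=[(1, 7), (3, 28), (5, 14), (6, 26), (7, 11), (9, 8), (10, 22)] -> pick v3 -> 28
v13: WRITE a=40  (a history now [(2, 39), (4, 33), (8, 22), (11, 5), (12, 24), (13, 40)])
v14: WRITE b=26  (b history now [(1, 7), (3, 28), (5, 14), (6, 26), (7, 11), (9, 8), (10, 22), (14, 26)])
v15: WRITE b=4  (b history now [(1, 7), (3, 28), (5, 14), (6, 26), (7, 11), (9, 8), (10, 22), (14, 26), (15, 4)])
v16: WRITE a=19  (a history now [(2, 39), (4, 33), (8, 22), (11, 5), (12, 24), (13, 40), (16, 19)])
v17: WRITE a=27  (a history now [(2, 39), (4, 33), (8, 22), (11, 5), (12, 24), (13, 40), (16, 19), (17, 27)])
READ b @v7: history=[(1, 7), (3, 28), (5, 14), (6, 26), (7, 11), (9, 8), (10, 22), (14, 26), (15, 4)] -> pick v7 -> 11
v18: WRITE a=10  (a history now [(2, 39), (4, 33), (8, 22), (11, 5), (12, 24), (13, 40), (16, 19), (17, 27), (18, 10)])
v19: WRITE a=17  (a history now [(2, 39), (4, 33), (8, 22), (11, 5), (12, 24), (13, 40), (16, 19), (17, 27), (18, 10), (19, 17)])
READ a @v7: history=[(2, 39), (4, 33), (8, 22), (11, 5), (12, 24), (13, 40), (16, 19), (17, 27), (18, 10), (19, 17)] -> pick v4 -> 33
READ a @v12: history=[(2, 39), (4, 33), (8, 22), (11, 5), (12, 24), (13, 40), (16, 19), (17, 27), (18, 10), (19, 17)] -> pick v12 -> 24
v20: WRITE b=38  (b history now [(1, 7), (3, 28), (5, 14), (6, 26), (7, 11), (9, 8), (10, 22), (14, 26), (15, 4), (20, 38)])
v21: WRITE b=32  (b history now [(1, 7), (3, 28), (5, 14), (6, 26), (7, 11), (9, 8), (10, 22), (14, 26), (15, 4), (20, 38), (21, 32)])
v22: WRITE a=22  (a history now [(2, 39), (4, 33), (8, 22), (11, 5), (12, 24), (13, 40), (16, 19), (17, 27), (18, 10), (19, 17), (22, 22)])
READ a @v21: history=[(2, 39), (4, 33), (8, 22), (11, 5), (12, 24), (13, 40), (16, 19), (17, 27), (18, 10), (19, 17), (22, 22)] -> pick v19 -> 17
v23: WRITE b=7  (b history now [(1, 7), (3, 28), (5, 14), (6, 26), (7, 11), (9, 8), (10, 22), (14, 26), (15, 4), (20, 38), (21, 32), (23, 7)])
v24: WRITE b=12  (b history now [(1, 7), (3, 28), (5, 14), (6, 26), (7, 11), (9, 8), (10, 22), (14, 26), (15, 4), (20, 38), (21, 32), (23, 7), (24, 12)])
v25: WRITE b=28  (b history now [(1, 7), (3, 28), (5, 14), (6, 26), (7, 11), (9, 8), (10, 22), (14, 26), (15, 4), (20, 38), (21, 32), (23, 7), (24, 12), (25, 28)])
v26: WRITE b=31  (b history now [(1, 7), (3, 28), (5, 14), (6, 26), (7, 11), (9, 8), (10, 22), (14, 26), (15, 4), (20, 38), (21, 32), (23, 7), (24, 12), (25, 28), (26, 31)])
v27: WRITE a=22  (a history now [(2, 39), (4, 33), (8, 22), (11, 5), (12, 24), (13, 40), (16, 19), (17, 27), (18, 10), (19, 17), (22, 22), (27, 22)])
v28: WRITE a=26  (a history now [(2, 39), (4, 33), (8, 22), (11, 5), (12, 24), (13, 40), (16, 19), (17, 27), (18, 10), (19, 17), (22, 22), (27, 22), (28, 26)])
v29: WRITE b=10  (b history now [(1, 7), (3, 28), (5, 14), (6, 26), (7, 11), (9, 8), (10, 22), (14, 26), (15, 4), (20, 38), (21, 32), (23, 7), (24, 12), (25, 28), (26, 31), (29, 10)])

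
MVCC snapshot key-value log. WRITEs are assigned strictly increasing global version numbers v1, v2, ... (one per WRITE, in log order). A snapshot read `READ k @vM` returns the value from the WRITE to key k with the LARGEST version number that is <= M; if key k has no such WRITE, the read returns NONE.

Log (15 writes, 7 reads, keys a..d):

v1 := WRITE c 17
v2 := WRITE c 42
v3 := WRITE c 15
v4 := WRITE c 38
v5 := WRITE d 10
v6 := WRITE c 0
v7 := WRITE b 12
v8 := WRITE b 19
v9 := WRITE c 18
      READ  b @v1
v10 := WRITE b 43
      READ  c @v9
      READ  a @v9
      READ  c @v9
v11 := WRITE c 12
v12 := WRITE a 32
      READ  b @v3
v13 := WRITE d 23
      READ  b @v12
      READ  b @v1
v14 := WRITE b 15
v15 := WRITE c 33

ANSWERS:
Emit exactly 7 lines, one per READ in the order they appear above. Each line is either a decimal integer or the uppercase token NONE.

v1: WRITE c=17  (c history now [(1, 17)])
v2: WRITE c=42  (c history now [(1, 17), (2, 42)])
v3: WRITE c=15  (c history now [(1, 17), (2, 42), (3, 15)])
v4: WRITE c=38  (c history now [(1, 17), (2, 42), (3, 15), (4, 38)])
v5: WRITE d=10  (d history now [(5, 10)])
v6: WRITE c=0  (c history now [(1, 17), (2, 42), (3, 15), (4, 38), (6, 0)])
v7: WRITE b=12  (b history now [(7, 12)])
v8: WRITE b=19  (b history now [(7, 12), (8, 19)])
v9: WRITE c=18  (c history now [(1, 17), (2, 42), (3, 15), (4, 38), (6, 0), (9, 18)])
READ b @v1: history=[(7, 12), (8, 19)] -> no version <= 1 -> NONE
v10: WRITE b=43  (b history now [(7, 12), (8, 19), (10, 43)])
READ c @v9: history=[(1, 17), (2, 42), (3, 15), (4, 38), (6, 0), (9, 18)] -> pick v9 -> 18
READ a @v9: history=[] -> no version <= 9 -> NONE
READ c @v9: history=[(1, 17), (2, 42), (3, 15), (4, 38), (6, 0), (9, 18)] -> pick v9 -> 18
v11: WRITE c=12  (c history now [(1, 17), (2, 42), (3, 15), (4, 38), (6, 0), (9, 18), (11, 12)])
v12: WRITE a=32  (a history now [(12, 32)])
READ b @v3: history=[(7, 12), (8, 19), (10, 43)] -> no version <= 3 -> NONE
v13: WRITE d=23  (d history now [(5, 10), (13, 23)])
READ b @v12: history=[(7, 12), (8, 19), (10, 43)] -> pick v10 -> 43
READ b @v1: history=[(7, 12), (8, 19), (10, 43)] -> no version <= 1 -> NONE
v14: WRITE b=15  (b history now [(7, 12), (8, 19), (10, 43), (14, 15)])
v15: WRITE c=33  (c history now [(1, 17), (2, 42), (3, 15), (4, 38), (6, 0), (9, 18), (11, 12), (15, 33)])

Answer: NONE
18
NONE
18
NONE
43
NONE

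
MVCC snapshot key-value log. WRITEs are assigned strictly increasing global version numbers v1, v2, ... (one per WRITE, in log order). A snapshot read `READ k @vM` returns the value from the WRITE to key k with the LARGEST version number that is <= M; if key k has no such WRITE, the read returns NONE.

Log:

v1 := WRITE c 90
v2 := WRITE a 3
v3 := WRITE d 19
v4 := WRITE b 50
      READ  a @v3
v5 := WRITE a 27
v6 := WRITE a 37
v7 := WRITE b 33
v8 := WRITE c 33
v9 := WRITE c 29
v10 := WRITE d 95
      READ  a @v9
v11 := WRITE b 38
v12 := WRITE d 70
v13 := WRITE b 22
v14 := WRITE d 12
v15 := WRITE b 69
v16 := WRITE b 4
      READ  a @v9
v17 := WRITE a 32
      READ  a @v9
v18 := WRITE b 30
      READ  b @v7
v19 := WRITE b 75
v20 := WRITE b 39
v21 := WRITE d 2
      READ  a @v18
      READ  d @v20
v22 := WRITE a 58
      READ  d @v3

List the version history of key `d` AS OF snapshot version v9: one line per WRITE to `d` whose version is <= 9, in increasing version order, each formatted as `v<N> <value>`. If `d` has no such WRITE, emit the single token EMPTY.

Answer: v3 19

Derivation:
Scan writes for key=d with version <= 9:
  v1 WRITE c 90 -> skip
  v2 WRITE a 3 -> skip
  v3 WRITE d 19 -> keep
  v4 WRITE b 50 -> skip
  v5 WRITE a 27 -> skip
  v6 WRITE a 37 -> skip
  v7 WRITE b 33 -> skip
  v8 WRITE c 33 -> skip
  v9 WRITE c 29 -> skip
  v10 WRITE d 95 -> drop (> snap)
  v11 WRITE b 38 -> skip
  v12 WRITE d 70 -> drop (> snap)
  v13 WRITE b 22 -> skip
  v14 WRITE d 12 -> drop (> snap)
  v15 WRITE b 69 -> skip
  v16 WRITE b 4 -> skip
  v17 WRITE a 32 -> skip
  v18 WRITE b 30 -> skip
  v19 WRITE b 75 -> skip
  v20 WRITE b 39 -> skip
  v21 WRITE d 2 -> drop (> snap)
  v22 WRITE a 58 -> skip
Collected: [(3, 19)]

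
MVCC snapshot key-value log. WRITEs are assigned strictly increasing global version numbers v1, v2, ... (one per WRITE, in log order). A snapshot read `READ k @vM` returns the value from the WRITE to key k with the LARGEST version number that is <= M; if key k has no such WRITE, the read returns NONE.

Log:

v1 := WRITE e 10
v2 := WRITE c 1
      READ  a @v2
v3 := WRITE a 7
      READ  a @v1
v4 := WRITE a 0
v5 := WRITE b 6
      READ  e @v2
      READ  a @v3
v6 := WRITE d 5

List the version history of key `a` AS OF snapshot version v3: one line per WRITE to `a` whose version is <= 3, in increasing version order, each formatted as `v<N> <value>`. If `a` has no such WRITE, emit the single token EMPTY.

Scan writes for key=a with version <= 3:
  v1 WRITE e 10 -> skip
  v2 WRITE c 1 -> skip
  v3 WRITE a 7 -> keep
  v4 WRITE a 0 -> drop (> snap)
  v5 WRITE b 6 -> skip
  v6 WRITE d 5 -> skip
Collected: [(3, 7)]

Answer: v3 7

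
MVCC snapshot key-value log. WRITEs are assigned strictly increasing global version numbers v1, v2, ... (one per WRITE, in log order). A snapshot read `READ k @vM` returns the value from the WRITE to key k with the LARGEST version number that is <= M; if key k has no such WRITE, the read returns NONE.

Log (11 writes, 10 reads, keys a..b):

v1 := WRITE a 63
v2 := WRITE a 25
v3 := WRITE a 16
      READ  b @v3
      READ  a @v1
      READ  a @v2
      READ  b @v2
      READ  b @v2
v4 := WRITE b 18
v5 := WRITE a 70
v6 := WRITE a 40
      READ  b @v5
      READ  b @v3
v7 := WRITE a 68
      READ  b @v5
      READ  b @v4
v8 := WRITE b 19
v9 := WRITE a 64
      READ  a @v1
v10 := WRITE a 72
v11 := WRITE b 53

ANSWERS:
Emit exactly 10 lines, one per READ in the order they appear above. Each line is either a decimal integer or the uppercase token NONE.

v1: WRITE a=63  (a history now [(1, 63)])
v2: WRITE a=25  (a history now [(1, 63), (2, 25)])
v3: WRITE a=16  (a history now [(1, 63), (2, 25), (3, 16)])
READ b @v3: history=[] -> no version <= 3 -> NONE
READ a @v1: history=[(1, 63), (2, 25), (3, 16)] -> pick v1 -> 63
READ a @v2: history=[(1, 63), (2, 25), (3, 16)] -> pick v2 -> 25
READ b @v2: history=[] -> no version <= 2 -> NONE
READ b @v2: history=[] -> no version <= 2 -> NONE
v4: WRITE b=18  (b history now [(4, 18)])
v5: WRITE a=70  (a history now [(1, 63), (2, 25), (3, 16), (5, 70)])
v6: WRITE a=40  (a history now [(1, 63), (2, 25), (3, 16), (5, 70), (6, 40)])
READ b @v5: history=[(4, 18)] -> pick v4 -> 18
READ b @v3: history=[(4, 18)] -> no version <= 3 -> NONE
v7: WRITE a=68  (a history now [(1, 63), (2, 25), (3, 16), (5, 70), (6, 40), (7, 68)])
READ b @v5: history=[(4, 18)] -> pick v4 -> 18
READ b @v4: history=[(4, 18)] -> pick v4 -> 18
v8: WRITE b=19  (b history now [(4, 18), (8, 19)])
v9: WRITE a=64  (a history now [(1, 63), (2, 25), (3, 16), (5, 70), (6, 40), (7, 68), (9, 64)])
READ a @v1: history=[(1, 63), (2, 25), (3, 16), (5, 70), (6, 40), (7, 68), (9, 64)] -> pick v1 -> 63
v10: WRITE a=72  (a history now [(1, 63), (2, 25), (3, 16), (5, 70), (6, 40), (7, 68), (9, 64), (10, 72)])
v11: WRITE b=53  (b history now [(4, 18), (8, 19), (11, 53)])

Answer: NONE
63
25
NONE
NONE
18
NONE
18
18
63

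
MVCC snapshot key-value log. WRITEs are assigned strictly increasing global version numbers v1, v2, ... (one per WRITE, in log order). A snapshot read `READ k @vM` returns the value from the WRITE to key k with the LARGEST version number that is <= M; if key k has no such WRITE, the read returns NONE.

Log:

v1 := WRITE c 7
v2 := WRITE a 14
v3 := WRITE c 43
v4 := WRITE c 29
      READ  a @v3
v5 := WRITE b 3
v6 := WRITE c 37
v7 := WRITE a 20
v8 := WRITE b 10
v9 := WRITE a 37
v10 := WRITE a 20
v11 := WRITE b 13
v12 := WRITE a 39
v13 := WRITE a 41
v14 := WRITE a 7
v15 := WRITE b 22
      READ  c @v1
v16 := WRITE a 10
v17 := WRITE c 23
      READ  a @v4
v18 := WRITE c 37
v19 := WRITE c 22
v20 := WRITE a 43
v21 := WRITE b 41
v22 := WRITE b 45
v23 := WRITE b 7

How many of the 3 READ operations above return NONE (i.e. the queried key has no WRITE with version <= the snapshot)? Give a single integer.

Answer: 0

Derivation:
v1: WRITE c=7  (c history now [(1, 7)])
v2: WRITE a=14  (a history now [(2, 14)])
v3: WRITE c=43  (c history now [(1, 7), (3, 43)])
v4: WRITE c=29  (c history now [(1, 7), (3, 43), (4, 29)])
READ a @v3: history=[(2, 14)] -> pick v2 -> 14
v5: WRITE b=3  (b history now [(5, 3)])
v6: WRITE c=37  (c history now [(1, 7), (3, 43), (4, 29), (6, 37)])
v7: WRITE a=20  (a history now [(2, 14), (7, 20)])
v8: WRITE b=10  (b history now [(5, 3), (8, 10)])
v9: WRITE a=37  (a history now [(2, 14), (7, 20), (9, 37)])
v10: WRITE a=20  (a history now [(2, 14), (7, 20), (9, 37), (10, 20)])
v11: WRITE b=13  (b history now [(5, 3), (8, 10), (11, 13)])
v12: WRITE a=39  (a history now [(2, 14), (7, 20), (9, 37), (10, 20), (12, 39)])
v13: WRITE a=41  (a history now [(2, 14), (7, 20), (9, 37), (10, 20), (12, 39), (13, 41)])
v14: WRITE a=7  (a history now [(2, 14), (7, 20), (9, 37), (10, 20), (12, 39), (13, 41), (14, 7)])
v15: WRITE b=22  (b history now [(5, 3), (8, 10), (11, 13), (15, 22)])
READ c @v1: history=[(1, 7), (3, 43), (4, 29), (6, 37)] -> pick v1 -> 7
v16: WRITE a=10  (a history now [(2, 14), (7, 20), (9, 37), (10, 20), (12, 39), (13, 41), (14, 7), (16, 10)])
v17: WRITE c=23  (c history now [(1, 7), (3, 43), (4, 29), (6, 37), (17, 23)])
READ a @v4: history=[(2, 14), (7, 20), (9, 37), (10, 20), (12, 39), (13, 41), (14, 7), (16, 10)] -> pick v2 -> 14
v18: WRITE c=37  (c history now [(1, 7), (3, 43), (4, 29), (6, 37), (17, 23), (18, 37)])
v19: WRITE c=22  (c history now [(1, 7), (3, 43), (4, 29), (6, 37), (17, 23), (18, 37), (19, 22)])
v20: WRITE a=43  (a history now [(2, 14), (7, 20), (9, 37), (10, 20), (12, 39), (13, 41), (14, 7), (16, 10), (20, 43)])
v21: WRITE b=41  (b history now [(5, 3), (8, 10), (11, 13), (15, 22), (21, 41)])
v22: WRITE b=45  (b history now [(5, 3), (8, 10), (11, 13), (15, 22), (21, 41), (22, 45)])
v23: WRITE b=7  (b history now [(5, 3), (8, 10), (11, 13), (15, 22), (21, 41), (22, 45), (23, 7)])
Read results in order: ['14', '7', '14']
NONE count = 0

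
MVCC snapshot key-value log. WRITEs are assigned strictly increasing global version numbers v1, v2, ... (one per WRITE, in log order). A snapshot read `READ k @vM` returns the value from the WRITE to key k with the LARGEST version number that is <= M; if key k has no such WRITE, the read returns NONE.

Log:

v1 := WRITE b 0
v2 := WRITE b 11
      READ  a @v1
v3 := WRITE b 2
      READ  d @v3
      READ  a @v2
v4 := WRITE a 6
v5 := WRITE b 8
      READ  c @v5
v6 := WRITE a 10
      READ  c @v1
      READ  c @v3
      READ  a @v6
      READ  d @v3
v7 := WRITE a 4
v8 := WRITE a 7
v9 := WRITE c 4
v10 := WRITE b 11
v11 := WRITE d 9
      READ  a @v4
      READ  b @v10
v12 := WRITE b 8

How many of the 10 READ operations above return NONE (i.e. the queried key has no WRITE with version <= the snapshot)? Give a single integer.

v1: WRITE b=0  (b history now [(1, 0)])
v2: WRITE b=11  (b history now [(1, 0), (2, 11)])
READ a @v1: history=[] -> no version <= 1 -> NONE
v3: WRITE b=2  (b history now [(1, 0), (2, 11), (3, 2)])
READ d @v3: history=[] -> no version <= 3 -> NONE
READ a @v2: history=[] -> no version <= 2 -> NONE
v4: WRITE a=6  (a history now [(4, 6)])
v5: WRITE b=8  (b history now [(1, 0), (2, 11), (3, 2), (5, 8)])
READ c @v5: history=[] -> no version <= 5 -> NONE
v6: WRITE a=10  (a history now [(4, 6), (6, 10)])
READ c @v1: history=[] -> no version <= 1 -> NONE
READ c @v3: history=[] -> no version <= 3 -> NONE
READ a @v6: history=[(4, 6), (6, 10)] -> pick v6 -> 10
READ d @v3: history=[] -> no version <= 3 -> NONE
v7: WRITE a=4  (a history now [(4, 6), (6, 10), (7, 4)])
v8: WRITE a=7  (a history now [(4, 6), (6, 10), (7, 4), (8, 7)])
v9: WRITE c=4  (c history now [(9, 4)])
v10: WRITE b=11  (b history now [(1, 0), (2, 11), (3, 2), (5, 8), (10, 11)])
v11: WRITE d=9  (d history now [(11, 9)])
READ a @v4: history=[(4, 6), (6, 10), (7, 4), (8, 7)] -> pick v4 -> 6
READ b @v10: history=[(1, 0), (2, 11), (3, 2), (5, 8), (10, 11)] -> pick v10 -> 11
v12: WRITE b=8  (b history now [(1, 0), (2, 11), (3, 2), (5, 8), (10, 11), (12, 8)])
Read results in order: ['NONE', 'NONE', 'NONE', 'NONE', 'NONE', 'NONE', '10', 'NONE', '6', '11']
NONE count = 7

Answer: 7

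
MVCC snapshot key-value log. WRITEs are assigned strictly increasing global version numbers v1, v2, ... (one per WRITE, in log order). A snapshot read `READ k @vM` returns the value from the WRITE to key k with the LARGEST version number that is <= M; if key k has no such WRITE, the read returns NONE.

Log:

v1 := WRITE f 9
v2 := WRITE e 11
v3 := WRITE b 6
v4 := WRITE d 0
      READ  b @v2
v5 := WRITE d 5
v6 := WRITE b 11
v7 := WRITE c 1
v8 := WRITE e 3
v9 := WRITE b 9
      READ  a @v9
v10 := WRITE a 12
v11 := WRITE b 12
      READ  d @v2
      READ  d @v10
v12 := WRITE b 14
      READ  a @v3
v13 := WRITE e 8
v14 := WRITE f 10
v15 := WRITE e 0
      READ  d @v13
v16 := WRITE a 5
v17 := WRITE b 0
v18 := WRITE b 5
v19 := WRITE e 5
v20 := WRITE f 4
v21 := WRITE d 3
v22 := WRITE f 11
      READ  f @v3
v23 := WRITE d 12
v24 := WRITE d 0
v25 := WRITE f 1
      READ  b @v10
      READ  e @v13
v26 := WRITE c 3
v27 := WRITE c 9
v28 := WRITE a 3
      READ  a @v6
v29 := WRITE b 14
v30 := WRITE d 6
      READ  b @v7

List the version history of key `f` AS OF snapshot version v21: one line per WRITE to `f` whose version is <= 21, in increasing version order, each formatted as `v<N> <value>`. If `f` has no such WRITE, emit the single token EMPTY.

Scan writes for key=f with version <= 21:
  v1 WRITE f 9 -> keep
  v2 WRITE e 11 -> skip
  v3 WRITE b 6 -> skip
  v4 WRITE d 0 -> skip
  v5 WRITE d 5 -> skip
  v6 WRITE b 11 -> skip
  v7 WRITE c 1 -> skip
  v8 WRITE e 3 -> skip
  v9 WRITE b 9 -> skip
  v10 WRITE a 12 -> skip
  v11 WRITE b 12 -> skip
  v12 WRITE b 14 -> skip
  v13 WRITE e 8 -> skip
  v14 WRITE f 10 -> keep
  v15 WRITE e 0 -> skip
  v16 WRITE a 5 -> skip
  v17 WRITE b 0 -> skip
  v18 WRITE b 5 -> skip
  v19 WRITE e 5 -> skip
  v20 WRITE f 4 -> keep
  v21 WRITE d 3 -> skip
  v22 WRITE f 11 -> drop (> snap)
  v23 WRITE d 12 -> skip
  v24 WRITE d 0 -> skip
  v25 WRITE f 1 -> drop (> snap)
  v26 WRITE c 3 -> skip
  v27 WRITE c 9 -> skip
  v28 WRITE a 3 -> skip
  v29 WRITE b 14 -> skip
  v30 WRITE d 6 -> skip
Collected: [(1, 9), (14, 10), (20, 4)]

Answer: v1 9
v14 10
v20 4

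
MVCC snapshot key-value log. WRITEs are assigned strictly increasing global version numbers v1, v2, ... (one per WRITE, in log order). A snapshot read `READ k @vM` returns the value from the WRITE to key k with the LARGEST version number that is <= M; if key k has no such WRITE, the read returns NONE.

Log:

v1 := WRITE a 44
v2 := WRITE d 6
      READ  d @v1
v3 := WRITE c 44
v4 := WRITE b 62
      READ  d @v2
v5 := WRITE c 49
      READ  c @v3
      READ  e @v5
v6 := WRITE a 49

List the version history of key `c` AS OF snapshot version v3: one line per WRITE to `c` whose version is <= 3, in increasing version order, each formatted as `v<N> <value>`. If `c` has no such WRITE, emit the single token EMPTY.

Answer: v3 44

Derivation:
Scan writes for key=c with version <= 3:
  v1 WRITE a 44 -> skip
  v2 WRITE d 6 -> skip
  v3 WRITE c 44 -> keep
  v4 WRITE b 62 -> skip
  v5 WRITE c 49 -> drop (> snap)
  v6 WRITE a 49 -> skip
Collected: [(3, 44)]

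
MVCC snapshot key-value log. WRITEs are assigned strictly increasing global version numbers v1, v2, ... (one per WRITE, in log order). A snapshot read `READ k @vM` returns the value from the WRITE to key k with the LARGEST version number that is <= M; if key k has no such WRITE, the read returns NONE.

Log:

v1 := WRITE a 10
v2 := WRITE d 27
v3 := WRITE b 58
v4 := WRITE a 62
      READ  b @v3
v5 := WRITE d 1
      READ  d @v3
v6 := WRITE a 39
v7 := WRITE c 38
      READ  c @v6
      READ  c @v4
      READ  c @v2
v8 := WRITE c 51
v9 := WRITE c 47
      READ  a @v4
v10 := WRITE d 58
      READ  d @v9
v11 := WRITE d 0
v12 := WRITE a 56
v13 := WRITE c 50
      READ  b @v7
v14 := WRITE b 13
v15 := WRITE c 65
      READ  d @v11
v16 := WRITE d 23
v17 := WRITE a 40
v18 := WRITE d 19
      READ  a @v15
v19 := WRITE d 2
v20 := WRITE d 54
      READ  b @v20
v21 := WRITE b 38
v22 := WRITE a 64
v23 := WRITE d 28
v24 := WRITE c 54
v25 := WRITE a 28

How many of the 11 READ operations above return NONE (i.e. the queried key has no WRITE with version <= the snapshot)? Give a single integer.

Answer: 3

Derivation:
v1: WRITE a=10  (a history now [(1, 10)])
v2: WRITE d=27  (d history now [(2, 27)])
v3: WRITE b=58  (b history now [(3, 58)])
v4: WRITE a=62  (a history now [(1, 10), (4, 62)])
READ b @v3: history=[(3, 58)] -> pick v3 -> 58
v5: WRITE d=1  (d history now [(2, 27), (5, 1)])
READ d @v3: history=[(2, 27), (5, 1)] -> pick v2 -> 27
v6: WRITE a=39  (a history now [(1, 10), (4, 62), (6, 39)])
v7: WRITE c=38  (c history now [(7, 38)])
READ c @v6: history=[(7, 38)] -> no version <= 6 -> NONE
READ c @v4: history=[(7, 38)] -> no version <= 4 -> NONE
READ c @v2: history=[(7, 38)] -> no version <= 2 -> NONE
v8: WRITE c=51  (c history now [(7, 38), (8, 51)])
v9: WRITE c=47  (c history now [(7, 38), (8, 51), (9, 47)])
READ a @v4: history=[(1, 10), (4, 62), (6, 39)] -> pick v4 -> 62
v10: WRITE d=58  (d history now [(2, 27), (5, 1), (10, 58)])
READ d @v9: history=[(2, 27), (5, 1), (10, 58)] -> pick v5 -> 1
v11: WRITE d=0  (d history now [(2, 27), (5, 1), (10, 58), (11, 0)])
v12: WRITE a=56  (a history now [(1, 10), (4, 62), (6, 39), (12, 56)])
v13: WRITE c=50  (c history now [(7, 38), (8, 51), (9, 47), (13, 50)])
READ b @v7: history=[(3, 58)] -> pick v3 -> 58
v14: WRITE b=13  (b history now [(3, 58), (14, 13)])
v15: WRITE c=65  (c history now [(7, 38), (8, 51), (9, 47), (13, 50), (15, 65)])
READ d @v11: history=[(2, 27), (5, 1), (10, 58), (11, 0)] -> pick v11 -> 0
v16: WRITE d=23  (d history now [(2, 27), (5, 1), (10, 58), (11, 0), (16, 23)])
v17: WRITE a=40  (a history now [(1, 10), (4, 62), (6, 39), (12, 56), (17, 40)])
v18: WRITE d=19  (d history now [(2, 27), (5, 1), (10, 58), (11, 0), (16, 23), (18, 19)])
READ a @v15: history=[(1, 10), (4, 62), (6, 39), (12, 56), (17, 40)] -> pick v12 -> 56
v19: WRITE d=2  (d history now [(2, 27), (5, 1), (10, 58), (11, 0), (16, 23), (18, 19), (19, 2)])
v20: WRITE d=54  (d history now [(2, 27), (5, 1), (10, 58), (11, 0), (16, 23), (18, 19), (19, 2), (20, 54)])
READ b @v20: history=[(3, 58), (14, 13)] -> pick v14 -> 13
v21: WRITE b=38  (b history now [(3, 58), (14, 13), (21, 38)])
v22: WRITE a=64  (a history now [(1, 10), (4, 62), (6, 39), (12, 56), (17, 40), (22, 64)])
v23: WRITE d=28  (d history now [(2, 27), (5, 1), (10, 58), (11, 0), (16, 23), (18, 19), (19, 2), (20, 54), (23, 28)])
v24: WRITE c=54  (c history now [(7, 38), (8, 51), (9, 47), (13, 50), (15, 65), (24, 54)])
v25: WRITE a=28  (a history now [(1, 10), (4, 62), (6, 39), (12, 56), (17, 40), (22, 64), (25, 28)])
Read results in order: ['58', '27', 'NONE', 'NONE', 'NONE', '62', '1', '58', '0', '56', '13']
NONE count = 3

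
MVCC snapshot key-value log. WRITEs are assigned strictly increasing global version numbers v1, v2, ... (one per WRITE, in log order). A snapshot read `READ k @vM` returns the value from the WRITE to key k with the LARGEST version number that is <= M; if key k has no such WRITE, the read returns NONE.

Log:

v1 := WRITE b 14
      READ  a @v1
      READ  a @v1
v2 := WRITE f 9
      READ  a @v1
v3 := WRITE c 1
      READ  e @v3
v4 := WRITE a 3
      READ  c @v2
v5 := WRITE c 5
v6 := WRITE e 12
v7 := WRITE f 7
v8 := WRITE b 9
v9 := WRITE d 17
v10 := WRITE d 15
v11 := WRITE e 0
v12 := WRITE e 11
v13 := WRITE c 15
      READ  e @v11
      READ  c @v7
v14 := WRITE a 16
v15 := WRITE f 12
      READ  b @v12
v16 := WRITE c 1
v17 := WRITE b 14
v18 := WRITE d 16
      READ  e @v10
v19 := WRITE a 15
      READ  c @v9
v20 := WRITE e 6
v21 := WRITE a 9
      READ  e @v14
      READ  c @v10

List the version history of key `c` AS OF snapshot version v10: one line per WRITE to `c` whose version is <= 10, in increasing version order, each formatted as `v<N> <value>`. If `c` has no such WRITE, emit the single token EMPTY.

Answer: v3 1
v5 5

Derivation:
Scan writes for key=c with version <= 10:
  v1 WRITE b 14 -> skip
  v2 WRITE f 9 -> skip
  v3 WRITE c 1 -> keep
  v4 WRITE a 3 -> skip
  v5 WRITE c 5 -> keep
  v6 WRITE e 12 -> skip
  v7 WRITE f 7 -> skip
  v8 WRITE b 9 -> skip
  v9 WRITE d 17 -> skip
  v10 WRITE d 15 -> skip
  v11 WRITE e 0 -> skip
  v12 WRITE e 11 -> skip
  v13 WRITE c 15 -> drop (> snap)
  v14 WRITE a 16 -> skip
  v15 WRITE f 12 -> skip
  v16 WRITE c 1 -> drop (> snap)
  v17 WRITE b 14 -> skip
  v18 WRITE d 16 -> skip
  v19 WRITE a 15 -> skip
  v20 WRITE e 6 -> skip
  v21 WRITE a 9 -> skip
Collected: [(3, 1), (5, 5)]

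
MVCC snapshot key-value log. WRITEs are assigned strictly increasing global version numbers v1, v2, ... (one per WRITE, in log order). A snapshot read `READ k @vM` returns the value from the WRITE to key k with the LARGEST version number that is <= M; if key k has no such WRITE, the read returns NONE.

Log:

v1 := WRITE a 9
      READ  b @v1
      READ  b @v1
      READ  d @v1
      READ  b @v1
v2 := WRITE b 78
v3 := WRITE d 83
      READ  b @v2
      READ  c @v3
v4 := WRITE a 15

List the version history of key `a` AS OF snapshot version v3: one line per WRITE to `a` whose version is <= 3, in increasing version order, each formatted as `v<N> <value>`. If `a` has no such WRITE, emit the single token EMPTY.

Answer: v1 9

Derivation:
Scan writes for key=a with version <= 3:
  v1 WRITE a 9 -> keep
  v2 WRITE b 78 -> skip
  v3 WRITE d 83 -> skip
  v4 WRITE a 15 -> drop (> snap)
Collected: [(1, 9)]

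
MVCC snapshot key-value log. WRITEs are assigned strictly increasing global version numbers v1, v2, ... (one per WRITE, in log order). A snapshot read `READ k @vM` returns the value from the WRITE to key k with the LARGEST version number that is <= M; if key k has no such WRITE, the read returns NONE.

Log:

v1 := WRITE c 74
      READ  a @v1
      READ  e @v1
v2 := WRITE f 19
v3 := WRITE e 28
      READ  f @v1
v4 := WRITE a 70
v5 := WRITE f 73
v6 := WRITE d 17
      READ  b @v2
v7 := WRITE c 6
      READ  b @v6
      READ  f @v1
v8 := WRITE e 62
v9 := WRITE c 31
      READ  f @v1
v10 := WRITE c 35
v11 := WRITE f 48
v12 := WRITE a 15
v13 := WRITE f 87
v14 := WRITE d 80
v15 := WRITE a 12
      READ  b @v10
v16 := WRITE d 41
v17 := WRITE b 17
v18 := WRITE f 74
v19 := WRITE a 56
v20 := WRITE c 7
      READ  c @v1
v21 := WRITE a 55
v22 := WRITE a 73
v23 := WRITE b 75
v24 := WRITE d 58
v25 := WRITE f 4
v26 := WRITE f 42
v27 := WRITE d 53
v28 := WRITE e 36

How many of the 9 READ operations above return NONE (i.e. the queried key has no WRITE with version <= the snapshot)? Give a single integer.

Answer: 8

Derivation:
v1: WRITE c=74  (c history now [(1, 74)])
READ a @v1: history=[] -> no version <= 1 -> NONE
READ e @v1: history=[] -> no version <= 1 -> NONE
v2: WRITE f=19  (f history now [(2, 19)])
v3: WRITE e=28  (e history now [(3, 28)])
READ f @v1: history=[(2, 19)] -> no version <= 1 -> NONE
v4: WRITE a=70  (a history now [(4, 70)])
v5: WRITE f=73  (f history now [(2, 19), (5, 73)])
v6: WRITE d=17  (d history now [(6, 17)])
READ b @v2: history=[] -> no version <= 2 -> NONE
v7: WRITE c=6  (c history now [(1, 74), (7, 6)])
READ b @v6: history=[] -> no version <= 6 -> NONE
READ f @v1: history=[(2, 19), (5, 73)] -> no version <= 1 -> NONE
v8: WRITE e=62  (e history now [(3, 28), (8, 62)])
v9: WRITE c=31  (c history now [(1, 74), (7, 6), (9, 31)])
READ f @v1: history=[(2, 19), (5, 73)] -> no version <= 1 -> NONE
v10: WRITE c=35  (c history now [(1, 74), (7, 6), (9, 31), (10, 35)])
v11: WRITE f=48  (f history now [(2, 19), (5, 73), (11, 48)])
v12: WRITE a=15  (a history now [(4, 70), (12, 15)])
v13: WRITE f=87  (f history now [(2, 19), (5, 73), (11, 48), (13, 87)])
v14: WRITE d=80  (d history now [(6, 17), (14, 80)])
v15: WRITE a=12  (a history now [(4, 70), (12, 15), (15, 12)])
READ b @v10: history=[] -> no version <= 10 -> NONE
v16: WRITE d=41  (d history now [(6, 17), (14, 80), (16, 41)])
v17: WRITE b=17  (b history now [(17, 17)])
v18: WRITE f=74  (f history now [(2, 19), (5, 73), (11, 48), (13, 87), (18, 74)])
v19: WRITE a=56  (a history now [(4, 70), (12, 15), (15, 12), (19, 56)])
v20: WRITE c=7  (c history now [(1, 74), (7, 6), (9, 31), (10, 35), (20, 7)])
READ c @v1: history=[(1, 74), (7, 6), (9, 31), (10, 35), (20, 7)] -> pick v1 -> 74
v21: WRITE a=55  (a history now [(4, 70), (12, 15), (15, 12), (19, 56), (21, 55)])
v22: WRITE a=73  (a history now [(4, 70), (12, 15), (15, 12), (19, 56), (21, 55), (22, 73)])
v23: WRITE b=75  (b history now [(17, 17), (23, 75)])
v24: WRITE d=58  (d history now [(6, 17), (14, 80), (16, 41), (24, 58)])
v25: WRITE f=4  (f history now [(2, 19), (5, 73), (11, 48), (13, 87), (18, 74), (25, 4)])
v26: WRITE f=42  (f history now [(2, 19), (5, 73), (11, 48), (13, 87), (18, 74), (25, 4), (26, 42)])
v27: WRITE d=53  (d history now [(6, 17), (14, 80), (16, 41), (24, 58), (27, 53)])
v28: WRITE e=36  (e history now [(3, 28), (8, 62), (28, 36)])
Read results in order: ['NONE', 'NONE', 'NONE', 'NONE', 'NONE', 'NONE', 'NONE', 'NONE', '74']
NONE count = 8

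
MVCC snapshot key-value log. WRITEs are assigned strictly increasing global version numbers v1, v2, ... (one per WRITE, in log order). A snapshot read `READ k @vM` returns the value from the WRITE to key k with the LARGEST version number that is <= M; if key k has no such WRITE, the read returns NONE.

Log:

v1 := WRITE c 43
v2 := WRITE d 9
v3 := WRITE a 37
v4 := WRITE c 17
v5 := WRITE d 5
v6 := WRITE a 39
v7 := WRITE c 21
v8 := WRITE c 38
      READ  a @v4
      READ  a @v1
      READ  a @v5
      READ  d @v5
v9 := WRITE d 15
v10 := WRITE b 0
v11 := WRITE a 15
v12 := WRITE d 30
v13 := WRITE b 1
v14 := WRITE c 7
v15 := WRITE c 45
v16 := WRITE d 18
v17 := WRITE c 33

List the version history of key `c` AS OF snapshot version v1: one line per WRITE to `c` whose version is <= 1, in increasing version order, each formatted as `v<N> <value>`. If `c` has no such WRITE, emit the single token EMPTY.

Scan writes for key=c with version <= 1:
  v1 WRITE c 43 -> keep
  v2 WRITE d 9 -> skip
  v3 WRITE a 37 -> skip
  v4 WRITE c 17 -> drop (> snap)
  v5 WRITE d 5 -> skip
  v6 WRITE a 39 -> skip
  v7 WRITE c 21 -> drop (> snap)
  v8 WRITE c 38 -> drop (> snap)
  v9 WRITE d 15 -> skip
  v10 WRITE b 0 -> skip
  v11 WRITE a 15 -> skip
  v12 WRITE d 30 -> skip
  v13 WRITE b 1 -> skip
  v14 WRITE c 7 -> drop (> snap)
  v15 WRITE c 45 -> drop (> snap)
  v16 WRITE d 18 -> skip
  v17 WRITE c 33 -> drop (> snap)
Collected: [(1, 43)]

Answer: v1 43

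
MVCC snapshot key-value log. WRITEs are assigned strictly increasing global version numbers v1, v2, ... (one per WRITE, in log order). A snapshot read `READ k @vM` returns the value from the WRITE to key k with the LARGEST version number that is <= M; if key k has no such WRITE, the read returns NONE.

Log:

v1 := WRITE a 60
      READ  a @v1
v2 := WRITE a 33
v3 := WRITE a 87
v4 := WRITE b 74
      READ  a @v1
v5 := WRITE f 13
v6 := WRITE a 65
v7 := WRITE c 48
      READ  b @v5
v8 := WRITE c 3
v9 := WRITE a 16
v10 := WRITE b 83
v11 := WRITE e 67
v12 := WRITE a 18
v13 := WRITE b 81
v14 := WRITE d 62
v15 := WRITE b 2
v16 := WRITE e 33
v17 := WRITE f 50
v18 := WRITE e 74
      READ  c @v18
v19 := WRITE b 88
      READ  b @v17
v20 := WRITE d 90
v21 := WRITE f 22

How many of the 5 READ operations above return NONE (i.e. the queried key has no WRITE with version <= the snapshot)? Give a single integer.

v1: WRITE a=60  (a history now [(1, 60)])
READ a @v1: history=[(1, 60)] -> pick v1 -> 60
v2: WRITE a=33  (a history now [(1, 60), (2, 33)])
v3: WRITE a=87  (a history now [(1, 60), (2, 33), (3, 87)])
v4: WRITE b=74  (b history now [(4, 74)])
READ a @v1: history=[(1, 60), (2, 33), (3, 87)] -> pick v1 -> 60
v5: WRITE f=13  (f history now [(5, 13)])
v6: WRITE a=65  (a history now [(1, 60), (2, 33), (3, 87), (6, 65)])
v7: WRITE c=48  (c history now [(7, 48)])
READ b @v5: history=[(4, 74)] -> pick v4 -> 74
v8: WRITE c=3  (c history now [(7, 48), (8, 3)])
v9: WRITE a=16  (a history now [(1, 60), (2, 33), (3, 87), (6, 65), (9, 16)])
v10: WRITE b=83  (b history now [(4, 74), (10, 83)])
v11: WRITE e=67  (e history now [(11, 67)])
v12: WRITE a=18  (a history now [(1, 60), (2, 33), (3, 87), (6, 65), (9, 16), (12, 18)])
v13: WRITE b=81  (b history now [(4, 74), (10, 83), (13, 81)])
v14: WRITE d=62  (d history now [(14, 62)])
v15: WRITE b=2  (b history now [(4, 74), (10, 83), (13, 81), (15, 2)])
v16: WRITE e=33  (e history now [(11, 67), (16, 33)])
v17: WRITE f=50  (f history now [(5, 13), (17, 50)])
v18: WRITE e=74  (e history now [(11, 67), (16, 33), (18, 74)])
READ c @v18: history=[(7, 48), (8, 3)] -> pick v8 -> 3
v19: WRITE b=88  (b history now [(4, 74), (10, 83), (13, 81), (15, 2), (19, 88)])
READ b @v17: history=[(4, 74), (10, 83), (13, 81), (15, 2), (19, 88)] -> pick v15 -> 2
v20: WRITE d=90  (d history now [(14, 62), (20, 90)])
v21: WRITE f=22  (f history now [(5, 13), (17, 50), (21, 22)])
Read results in order: ['60', '60', '74', '3', '2']
NONE count = 0

Answer: 0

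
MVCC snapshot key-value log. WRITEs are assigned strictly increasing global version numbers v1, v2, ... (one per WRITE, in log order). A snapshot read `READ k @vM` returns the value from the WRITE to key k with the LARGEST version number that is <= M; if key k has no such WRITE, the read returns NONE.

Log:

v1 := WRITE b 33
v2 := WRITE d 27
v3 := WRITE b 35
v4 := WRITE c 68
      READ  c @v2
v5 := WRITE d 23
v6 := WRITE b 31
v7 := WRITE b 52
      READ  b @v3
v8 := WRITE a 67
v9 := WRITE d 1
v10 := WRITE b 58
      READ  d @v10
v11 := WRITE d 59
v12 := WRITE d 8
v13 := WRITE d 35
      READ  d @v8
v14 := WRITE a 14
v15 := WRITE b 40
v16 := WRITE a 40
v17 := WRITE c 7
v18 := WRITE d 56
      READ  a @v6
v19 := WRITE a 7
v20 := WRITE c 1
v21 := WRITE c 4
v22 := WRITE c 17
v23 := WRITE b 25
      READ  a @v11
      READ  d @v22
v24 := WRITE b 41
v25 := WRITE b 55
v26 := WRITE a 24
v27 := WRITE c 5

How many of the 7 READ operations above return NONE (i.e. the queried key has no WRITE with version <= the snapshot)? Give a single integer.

Answer: 2

Derivation:
v1: WRITE b=33  (b history now [(1, 33)])
v2: WRITE d=27  (d history now [(2, 27)])
v3: WRITE b=35  (b history now [(1, 33), (3, 35)])
v4: WRITE c=68  (c history now [(4, 68)])
READ c @v2: history=[(4, 68)] -> no version <= 2 -> NONE
v5: WRITE d=23  (d history now [(2, 27), (5, 23)])
v6: WRITE b=31  (b history now [(1, 33), (3, 35), (6, 31)])
v7: WRITE b=52  (b history now [(1, 33), (3, 35), (6, 31), (7, 52)])
READ b @v3: history=[(1, 33), (3, 35), (6, 31), (7, 52)] -> pick v3 -> 35
v8: WRITE a=67  (a history now [(8, 67)])
v9: WRITE d=1  (d history now [(2, 27), (5, 23), (9, 1)])
v10: WRITE b=58  (b history now [(1, 33), (3, 35), (6, 31), (7, 52), (10, 58)])
READ d @v10: history=[(2, 27), (5, 23), (9, 1)] -> pick v9 -> 1
v11: WRITE d=59  (d history now [(2, 27), (5, 23), (9, 1), (11, 59)])
v12: WRITE d=8  (d history now [(2, 27), (5, 23), (9, 1), (11, 59), (12, 8)])
v13: WRITE d=35  (d history now [(2, 27), (5, 23), (9, 1), (11, 59), (12, 8), (13, 35)])
READ d @v8: history=[(2, 27), (5, 23), (9, 1), (11, 59), (12, 8), (13, 35)] -> pick v5 -> 23
v14: WRITE a=14  (a history now [(8, 67), (14, 14)])
v15: WRITE b=40  (b history now [(1, 33), (3, 35), (6, 31), (7, 52), (10, 58), (15, 40)])
v16: WRITE a=40  (a history now [(8, 67), (14, 14), (16, 40)])
v17: WRITE c=7  (c history now [(4, 68), (17, 7)])
v18: WRITE d=56  (d history now [(2, 27), (5, 23), (9, 1), (11, 59), (12, 8), (13, 35), (18, 56)])
READ a @v6: history=[(8, 67), (14, 14), (16, 40)] -> no version <= 6 -> NONE
v19: WRITE a=7  (a history now [(8, 67), (14, 14), (16, 40), (19, 7)])
v20: WRITE c=1  (c history now [(4, 68), (17, 7), (20, 1)])
v21: WRITE c=4  (c history now [(4, 68), (17, 7), (20, 1), (21, 4)])
v22: WRITE c=17  (c history now [(4, 68), (17, 7), (20, 1), (21, 4), (22, 17)])
v23: WRITE b=25  (b history now [(1, 33), (3, 35), (6, 31), (7, 52), (10, 58), (15, 40), (23, 25)])
READ a @v11: history=[(8, 67), (14, 14), (16, 40), (19, 7)] -> pick v8 -> 67
READ d @v22: history=[(2, 27), (5, 23), (9, 1), (11, 59), (12, 8), (13, 35), (18, 56)] -> pick v18 -> 56
v24: WRITE b=41  (b history now [(1, 33), (3, 35), (6, 31), (7, 52), (10, 58), (15, 40), (23, 25), (24, 41)])
v25: WRITE b=55  (b history now [(1, 33), (3, 35), (6, 31), (7, 52), (10, 58), (15, 40), (23, 25), (24, 41), (25, 55)])
v26: WRITE a=24  (a history now [(8, 67), (14, 14), (16, 40), (19, 7), (26, 24)])
v27: WRITE c=5  (c history now [(4, 68), (17, 7), (20, 1), (21, 4), (22, 17), (27, 5)])
Read results in order: ['NONE', '35', '1', '23', 'NONE', '67', '56']
NONE count = 2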